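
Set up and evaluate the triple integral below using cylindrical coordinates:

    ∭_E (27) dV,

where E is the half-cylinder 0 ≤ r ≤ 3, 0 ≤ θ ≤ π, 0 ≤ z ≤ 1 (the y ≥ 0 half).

In cylindrical coordinates, x = r cos(θ), y = r sin(θ), z = z, and dV = r dr dθ dz.

The integrand becomes 27, so

    ∭_E (27) dV = ∫_{0}^{π} ∫_{0}^{3} ∫_{0}^{1} (27) · r dz dr dθ.

Inner (z): 27r.
Middle (r from 0 to 3): 243/2.
Outer (θ): 243π/2.

Therefore the triple integral equals 243π/2.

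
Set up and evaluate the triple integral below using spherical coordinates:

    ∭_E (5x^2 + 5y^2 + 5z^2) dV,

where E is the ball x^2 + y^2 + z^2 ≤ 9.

In spherical coordinates, x = ρ sin(φ) cos(θ), y = ρ sin(φ) sin(θ), z = ρ cos(φ), and dV = ρ^2 sin(φ) dρ dφ dθ.

The integrand becomes 5ρ^2, so

    ∭_E (5x^2 + 5y^2 + 5z^2) dV = ∫_{0}^{2π} ∫_{0}^{π} ∫_{0}^{3} (5ρ^2) · ρ^2 sin(φ) dρ dφ dθ.

Inner (ρ): 243sin(φ).
Middle (φ): 486.
Outer (θ): 972π.

Therefore the triple integral equals 972π.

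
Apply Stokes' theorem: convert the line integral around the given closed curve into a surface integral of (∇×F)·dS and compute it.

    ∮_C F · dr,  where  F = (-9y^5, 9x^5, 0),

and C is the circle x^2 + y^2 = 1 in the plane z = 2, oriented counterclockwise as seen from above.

Let S be the flat disk x^2 + y^2 ≤ 1 in the plane z = 2, with upward unit normal n̂ = ẑ. By Stokes' theorem,

    ∮_C F · dr = ∬_S (∇ × F) · n̂ dS = ∬_D (curl F)_z dA,

where D is the disk x^2 + y^2 ≤ 1.

Compute the curl of F = (-9y^5, 9x^5, 0):
    (∇ × F)_x = ∂F_z/∂y - ∂F_y/∂z = 0,
    (∇ × F)_y = ∂F_x/∂z - ∂F_z/∂x = 0,
    (∇ × F)_z = ∂F_y/∂x - ∂F_x/∂y = 45x^4 + 45y^4.

On z = 2, (curl F)_z = 45x^4 + 45y^4.

Convert to polar (x = r cos θ, y = r sin θ, dA = r dr dθ); the integrand becomes 45r^4(sin(θ)^4 + cos(θ)^4), so

    ∬_D (curl F)_z dA = ∫_0^{2π} ∫_0^{1} (45r^4(sin(θ)^4 + cos(θ)^4)) · r dr dθ.

Inner (r from 0 to 1): 15sin(θ)^4/2 + 15cos(θ)^4/2.
Outer (θ from 0 to 2π): 45π/4.

Therefore ∮_C F · dr = 45π/4.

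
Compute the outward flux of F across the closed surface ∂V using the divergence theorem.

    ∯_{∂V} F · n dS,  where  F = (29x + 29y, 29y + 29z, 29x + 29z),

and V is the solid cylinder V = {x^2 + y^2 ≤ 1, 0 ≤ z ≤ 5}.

By the divergence theorem,

    ∯_{∂V} F · n dS = ∭_V (∇ · F) dV.

Compute the divergence:
    ∇ · F = ∂F_x/∂x + ∂F_y/∂y + ∂F_z/∂z = 29 + 29 + 29 = 87.

In cylindrical coordinates, x = r cos(θ), y = r sin(θ), z = z, dV = r dr dθ dz, with 0 ≤ r ≤ 1, 0 ≤ θ ≤ 2π, 0 ≤ z ≤ 5.

The integrand, after substitution and multiplying by the volume element, becomes (87) · r, so

    ∭_V (∇·F) dV = ∫_0^{2π} ∫_0^{1} ∫_0^{5} (87) · r dz dr dθ.

Inner (z from 0 to 5): 435r.
Middle (r from 0 to 1): 435/2.
Outer (θ from 0 to 2π): 435π.

Therefore ∯_{∂V} F · n dS = 435π.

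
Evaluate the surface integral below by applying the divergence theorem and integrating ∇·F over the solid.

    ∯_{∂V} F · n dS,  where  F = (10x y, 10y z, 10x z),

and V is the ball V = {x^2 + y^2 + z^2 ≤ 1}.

By the divergence theorem,

    ∯_{∂V} F · n dS = ∭_V (∇ · F) dV.

Compute the divergence:
    ∇ · F = ∂F_x/∂x + ∂F_y/∂y + ∂F_z/∂z = 10y + 10z + 10x = 10x + 10y + 10z.

In spherical coordinates, x = ρ sin(φ) cos(θ), y = ρ sin(φ) sin(θ), z = ρ cos(φ), dV = ρ^2 sin(φ) dρ dφ dθ, with 0 ≤ ρ ≤ 1, 0 ≤ φ ≤ π, 0 ≤ θ ≤ 2π.

The integrand, after substitution and multiplying by the volume element, becomes (10ρ (sqrt(2)sin(φ)sin(θ + π/4) + cos(φ))) · ρ^2 sin(φ), so

    ∭_V (∇·F) dV = ∫_0^{2π} ∫_0^{π} ∫_0^{1} (10ρ (sqrt(2)sin(φ)sin(θ + π/4) + cos(φ))) · ρ^2 sin(φ) dρ dφ dθ.

Inner (ρ from 0 to 1): 5(sqrt(2)sin(φ)sin(θ + π/4) + cos(φ))sin(φ)/2.
Middle (φ from 0 to π): 5sqrt(2)π sin(θ + π/4)/4.
Outer (θ from 0 to 2π): 0.

Therefore ∯_{∂V} F · n dS = 0.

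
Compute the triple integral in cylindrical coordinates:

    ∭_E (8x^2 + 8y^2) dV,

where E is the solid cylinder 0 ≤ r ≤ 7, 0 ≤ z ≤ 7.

In cylindrical coordinates, x = r cos(θ), y = r sin(θ), z = z, and dV = r dr dθ dz.

The integrand becomes 8r^2, so

    ∭_E (8x^2 + 8y^2) dV = ∫_{0}^{2π} ∫_{0}^{7} ∫_{0}^{7} (8r^2) · r dz dr dθ.

Inner (z): 56r^3.
Middle (r from 0 to 7): 33614.
Outer (θ): 67228π.

Therefore the triple integral equals 67228π.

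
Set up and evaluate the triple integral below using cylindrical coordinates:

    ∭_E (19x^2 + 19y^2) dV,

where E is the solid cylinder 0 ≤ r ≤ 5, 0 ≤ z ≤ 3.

In cylindrical coordinates, x = r cos(θ), y = r sin(θ), z = z, and dV = r dr dθ dz.

The integrand becomes 19r^2, so

    ∭_E (19x^2 + 19y^2) dV = ∫_{0}^{2π} ∫_{0}^{5} ∫_{0}^{3} (19r^2) · r dz dr dθ.

Inner (z): 57r^3.
Middle (r from 0 to 5): 35625/4.
Outer (θ): 35625π/2.

Therefore the triple integral equals 35625π/2.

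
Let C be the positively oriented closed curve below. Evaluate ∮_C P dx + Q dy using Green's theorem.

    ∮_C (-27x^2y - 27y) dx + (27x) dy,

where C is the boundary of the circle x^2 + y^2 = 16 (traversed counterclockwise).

Green's theorem converts the closed line integral into a double integral over the enclosed region D:

    ∮_C P dx + Q dy = ∬_D (∂Q/∂x - ∂P/∂y) dA.

Here P = -27x^2y - 27y, Q = 27x, so

    ∂Q/∂x = 27,    ∂P/∂y = -27x^2 - 27,
    ∂Q/∂x - ∂P/∂y = 27x^2 + 54.

D is the region x^2 + y^2 ≤ 16. Evaluating the double integral:

In polar coordinates (x = r cos θ, y = r sin θ, dA = r dr dθ) the integrand becomes 27r^2cos(θ)^2 + 54, so

    ∬_D (27x^2 + 54) dA = ∫_0^{2π} ∫_0^{4} (27r^2cos(θ)^2 + 54) · r dr dθ.

Inner (r from 0 to 4): 1728cos(θ)^2 + 432.
Outer (θ from 0 to 2π): 2592π.

Therefore ∮_C P dx + Q dy = 2592π.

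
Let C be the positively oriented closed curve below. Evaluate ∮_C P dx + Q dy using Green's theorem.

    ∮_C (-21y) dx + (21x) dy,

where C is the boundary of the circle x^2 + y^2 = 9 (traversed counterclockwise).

Green's theorem converts the closed line integral into a double integral over the enclosed region D:

    ∮_C P dx + Q dy = ∬_D (∂Q/∂x - ∂P/∂y) dA.

Here P = -21y, Q = 21x, so

    ∂Q/∂x = 21,    ∂P/∂y = -21,
    ∂Q/∂x - ∂P/∂y = 42.

D is the region x^2 + y^2 ≤ 9. Evaluating the double integral:

In polar coordinates (x = r cos θ, y = r sin θ, dA = r dr dθ) the integrand becomes 42, so

    ∬_D (42) dA = ∫_0^{2π} ∫_0^{3} (42) · r dr dθ.

Inner (r from 0 to 3): 189.
Outer (θ from 0 to 2π): 378π.

Therefore ∮_C P dx + Q dy = 378π.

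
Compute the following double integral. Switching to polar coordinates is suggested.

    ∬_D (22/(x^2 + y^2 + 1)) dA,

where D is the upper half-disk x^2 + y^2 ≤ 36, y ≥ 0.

The region D is 0 ≤ r ≤ 6, 0 ≤ θ ≤ π in polar coordinates, where x = r cos(θ), y = r sin(θ), and dA = r dr dθ.

Under the substitution, the integrand becomes 22/(r^2 + 1), so

    ∬_D (22/(x^2 + y^2 + 1)) dA = ∫_{0}^{π} ∫_{0}^{6} (22/(r^2 + 1)) · r dr dθ.

Inner integral (in r): ∫_{0}^{6} (22/(r^2 + 1)) · r dr = log(177917621779460413).

Outer integral (in θ): ∫_{0}^{π} (log(177917621779460413)) dθ = log(177917621779460413^π).

Therefore ∬_D (22/(x^2 + y^2 + 1)) dA = log(177917621779460413^π).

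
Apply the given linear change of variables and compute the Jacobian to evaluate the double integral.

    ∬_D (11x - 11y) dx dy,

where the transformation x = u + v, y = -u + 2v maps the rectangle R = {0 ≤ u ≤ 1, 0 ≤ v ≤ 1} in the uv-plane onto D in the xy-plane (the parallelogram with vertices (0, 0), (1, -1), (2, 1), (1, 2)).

Compute the Jacobian determinant of (x, y) with respect to (u, v):

    ∂(x,y)/∂(u,v) = | 1  1 | = (1)(2) - (1)(-1) = 3.
                   | -1  2 |

Its absolute value is |J| = 3 (the area scaling factor).

Substituting x = u + v, y = -u + 2v into the integrand,

    11x - 11y → 22u - 11v,

so the integral becomes

    ∬_R (22u - 11v) · |J| du dv = ∫_0^1 ∫_0^1 (66u - 33v) dv du.

Inner (v): 66u - 33/2.
Outer (u): 33/2.

Therefore ∬_D (11x - 11y) dx dy = 33/2.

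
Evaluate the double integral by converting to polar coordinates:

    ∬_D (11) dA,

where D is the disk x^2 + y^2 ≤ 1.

The region D is 0 ≤ r ≤ 1, 0 ≤ θ ≤ 2π in polar coordinates, where x = r cos(θ), y = r sin(θ), and dA = r dr dθ.

Under the substitution, the integrand becomes 11, so

    ∬_D (11) dA = ∫_{0}^{2π} ∫_{0}^{1} (11) · r dr dθ.

Inner integral (in r): ∫_{0}^{1} (11) · r dr = 11/2.

Outer integral (in θ): ∫_{0}^{2π} (11/2) dθ = 11π.

Therefore ∬_D (11) dA = 11π.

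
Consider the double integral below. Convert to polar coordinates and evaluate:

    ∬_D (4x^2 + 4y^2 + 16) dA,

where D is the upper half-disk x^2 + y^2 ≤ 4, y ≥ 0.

The region D is 0 ≤ r ≤ 2, 0 ≤ θ ≤ π in polar coordinates, where x = r cos(θ), y = r sin(θ), and dA = r dr dθ.

Under the substitution, the integrand becomes 4r^2 + 16, so

    ∬_D (4x^2 + 4y^2 + 16) dA = ∫_{0}^{π} ∫_{0}^{2} (4r^2 + 16) · r dr dθ.

Inner integral (in r): ∫_{0}^{2} (4r^2 + 16) · r dr = 48.

Outer integral (in θ): ∫_{0}^{π} (48) dθ = 48π.

Therefore ∬_D (4x^2 + 4y^2 + 16) dA = 48π.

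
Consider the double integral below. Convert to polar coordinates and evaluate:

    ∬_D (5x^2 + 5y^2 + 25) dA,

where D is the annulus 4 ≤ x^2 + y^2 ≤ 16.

The region D is 2 ≤ r ≤ 4, 0 ≤ θ ≤ 2π in polar coordinates, where x = r cos(θ), y = r sin(θ), and dA = r dr dθ.

Under the substitution, the integrand becomes 5r^2 + 25, so

    ∬_D (5x^2 + 5y^2 + 25) dA = ∫_{0}^{2π} ∫_{2}^{4} (5r^2 + 25) · r dr dθ.

Inner integral (in r): ∫_{2}^{4} (5r^2 + 25) · r dr = 450.

Outer integral (in θ): ∫_{0}^{2π} (450) dθ = 900π.

Therefore ∬_D (5x^2 + 5y^2 + 25) dA = 900π.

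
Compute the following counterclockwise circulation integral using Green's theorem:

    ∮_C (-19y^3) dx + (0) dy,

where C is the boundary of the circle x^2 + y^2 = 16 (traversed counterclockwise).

Green's theorem converts the closed line integral into a double integral over the enclosed region D:

    ∮_C P dx + Q dy = ∬_D (∂Q/∂x - ∂P/∂y) dA.

Here P = -19y^3, Q = 0, so

    ∂Q/∂x = 0,    ∂P/∂y = -57y^2,
    ∂Q/∂x - ∂P/∂y = 57y^2.

D is the region x^2 + y^2 ≤ 16. Evaluating the double integral:

In polar coordinates (x = r cos θ, y = r sin θ, dA = r dr dθ) the integrand becomes 57r^2sin(θ)^2, so

    ∬_D (57y^2) dA = ∫_0^{2π} ∫_0^{4} (57r^2sin(θ)^2) · r dr dθ.

Inner (r from 0 to 4): 3648sin(θ)^2.
Outer (θ from 0 to 2π): 3648π.

Therefore ∮_C P dx + Q dy = 3648π.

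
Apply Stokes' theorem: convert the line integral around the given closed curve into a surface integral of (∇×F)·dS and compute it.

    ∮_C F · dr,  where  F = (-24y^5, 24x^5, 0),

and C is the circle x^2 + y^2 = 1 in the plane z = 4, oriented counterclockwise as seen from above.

Let S be the flat disk x^2 + y^2 ≤ 1 in the plane z = 4, with upward unit normal n̂ = ẑ. By Stokes' theorem,

    ∮_C F · dr = ∬_S (∇ × F) · n̂ dS = ∬_D (curl F)_z dA,

where D is the disk x^2 + y^2 ≤ 1.

Compute the curl of F = (-24y^5, 24x^5, 0):
    (∇ × F)_x = ∂F_z/∂y - ∂F_y/∂z = 0,
    (∇ × F)_y = ∂F_x/∂z - ∂F_z/∂x = 0,
    (∇ × F)_z = ∂F_y/∂x - ∂F_x/∂y = 120x^4 + 120y^4.

On z = 4, (curl F)_z = 120x^4 + 120y^4.

Convert to polar (x = r cos θ, y = r sin θ, dA = r dr dθ); the integrand becomes 120r^4(sin(θ)^4 + cos(θ)^4), so

    ∬_D (curl F)_z dA = ∫_0^{2π} ∫_0^{1} (120r^4(sin(θ)^4 + cos(θ)^4)) · r dr dθ.

Inner (r from 0 to 1): 20sin(θ)^4 + 20cos(θ)^4.
Outer (θ from 0 to 2π): 30π.

Therefore ∮_C F · dr = 30π.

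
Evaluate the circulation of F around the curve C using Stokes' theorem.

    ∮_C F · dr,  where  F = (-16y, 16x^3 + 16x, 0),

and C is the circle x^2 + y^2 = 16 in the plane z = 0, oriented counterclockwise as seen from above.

Let S be the flat disk x^2 + y^2 ≤ 16 in the plane z = 0, with upward unit normal n̂ = ẑ. By Stokes' theorem,

    ∮_C F · dr = ∬_S (∇ × F) · n̂ dS = ∬_D (curl F)_z dA,

where D is the disk x^2 + y^2 ≤ 16.

Compute the curl of F = (-16y, 16x^3 + 16x, 0):
    (∇ × F)_x = ∂F_z/∂y - ∂F_y/∂z = 0,
    (∇ × F)_y = ∂F_x/∂z - ∂F_z/∂x = 0,
    (∇ × F)_z = ∂F_y/∂x - ∂F_x/∂y = 48x^2 + 32.

On z = 0, (curl F)_z = 48x^2 + 32.

Convert to polar (x = r cos θ, y = r sin θ, dA = r dr dθ); the integrand becomes 48r^2cos(θ)^2 + 32, so

    ∬_D (curl F)_z dA = ∫_0^{2π} ∫_0^{4} (48r^2cos(θ)^2 + 32) · r dr dθ.

Inner (r from 0 to 4): 3072cos(θ)^2 + 256.
Outer (θ from 0 to 2π): 3584π.

Therefore ∮_C F · dr = 3584π.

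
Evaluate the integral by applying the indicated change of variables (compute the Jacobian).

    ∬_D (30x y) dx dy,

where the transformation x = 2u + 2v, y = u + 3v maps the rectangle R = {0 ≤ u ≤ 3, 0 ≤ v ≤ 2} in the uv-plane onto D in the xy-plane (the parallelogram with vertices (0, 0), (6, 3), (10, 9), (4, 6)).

Compute the Jacobian determinant of (x, y) with respect to (u, v):

    ∂(x,y)/∂(u,v) = | 2  2 | = (2)(3) - (2)(1) = 4.
                   | 1  3 |

Its absolute value is |J| = 4 (the area scaling factor).

Substituting x = 2u + 2v, y = u + 3v into the integrand,

    30x y → 60u^2 + 240u v + 180v^2,

so the integral becomes

    ∬_R (60u^2 + 240u v + 180v^2) · |J| du dv = ∫_0^3 ∫_0^2 (240u^2 + 960u v + 720v^2) dv du.

Inner (v): 480u^2 + 1920u + 1920.
Outer (u): 18720.

Therefore ∬_D (30x y) dx dy = 18720.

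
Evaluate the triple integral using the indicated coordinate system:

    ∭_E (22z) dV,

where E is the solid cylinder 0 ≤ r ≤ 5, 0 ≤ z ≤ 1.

In cylindrical coordinates, x = r cos(θ), y = r sin(θ), z = z, and dV = r dr dθ dz.

The integrand becomes 22z, so

    ∭_E (22z) dV = ∫_{0}^{2π} ∫_{0}^{5} ∫_{0}^{1} (22z) · r dz dr dθ.

Inner (z): 11r.
Middle (r from 0 to 5): 275/2.
Outer (θ): 275π.

Therefore the triple integral equals 275π.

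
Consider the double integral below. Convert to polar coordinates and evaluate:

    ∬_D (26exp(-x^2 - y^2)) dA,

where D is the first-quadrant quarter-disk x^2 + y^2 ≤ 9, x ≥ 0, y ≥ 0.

The region D is 0 ≤ r ≤ 3, 0 ≤ θ ≤ π/2 in polar coordinates, where x = r cos(θ), y = r sin(θ), and dA = r dr dθ.

Under the substitution, the integrand becomes 26exp(-r^2), so

    ∬_D (26exp(-x^2 - y^2)) dA = ∫_{0}^{π/2} ∫_{0}^{3} (26exp(-r^2)) · r dr dθ.

Inner integral (in r): ∫_{0}^{3} (26exp(-r^2)) · r dr = 13 - 13exp(-9).

Outer integral (in θ): ∫_{0}^{π/2} (13 - 13exp(-9)) dθ = -13π (1 - exp(9))exp(-9)/2.

Therefore ∬_D (26exp(-x^2 - y^2)) dA = -13π (1 - exp(9))exp(-9)/2.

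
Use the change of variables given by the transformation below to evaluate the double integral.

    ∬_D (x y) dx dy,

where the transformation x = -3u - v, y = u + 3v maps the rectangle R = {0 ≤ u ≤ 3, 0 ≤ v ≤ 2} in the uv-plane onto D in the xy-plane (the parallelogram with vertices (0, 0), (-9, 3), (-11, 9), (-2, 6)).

Compute the Jacobian determinant of (x, y) with respect to (u, v):

    ∂(x,y)/∂(u,v) = | -3  -1 | = (-3)(3) - (-1)(1) = -8.
                   | 1  3 |

Its absolute value is |J| = 8 (the area scaling factor).

Substituting x = -3u - v, y = u + 3v into the integrand,

    x y → -3u^2 - 10u v - 3v^2,

so the integral becomes

    ∬_R (-3u^2 - 10u v - 3v^2) · |J| du dv = ∫_0^3 ∫_0^2 (-24u^2 - 80u v - 24v^2) dv du.

Inner (v): -48u^2 - 160u - 64.
Outer (u): -1344.

Therefore ∬_D (x y) dx dy = -1344.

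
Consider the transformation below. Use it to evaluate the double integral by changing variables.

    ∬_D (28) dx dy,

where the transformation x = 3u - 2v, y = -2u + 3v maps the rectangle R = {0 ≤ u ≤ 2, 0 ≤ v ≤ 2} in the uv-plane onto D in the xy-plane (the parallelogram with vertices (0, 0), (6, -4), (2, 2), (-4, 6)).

Compute the Jacobian determinant of (x, y) with respect to (u, v):

    ∂(x,y)/∂(u,v) = | 3  -2 | = (3)(3) - (-2)(-2) = 5.
                   | -2  3 |

Its absolute value is |J| = 5 (the area scaling factor).

Substituting x = 3u - 2v, y = -2u + 3v into the integrand,

    28 → 28,

so the integral becomes

    ∬_R (28) · |J| du dv = ∫_0^2 ∫_0^2 (140) dv du.

Inner (v): 280.
Outer (u): 560.

Therefore ∬_D (28) dx dy = 560.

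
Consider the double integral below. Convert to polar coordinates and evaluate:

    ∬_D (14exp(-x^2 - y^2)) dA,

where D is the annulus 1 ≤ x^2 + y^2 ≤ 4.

The region D is 1 ≤ r ≤ 2, 0 ≤ θ ≤ 2π in polar coordinates, where x = r cos(θ), y = r sin(θ), and dA = r dr dθ.

Under the substitution, the integrand becomes 14exp(-r^2), so

    ∬_D (14exp(-x^2 - y^2)) dA = ∫_{0}^{2π} ∫_{1}^{2} (14exp(-r^2)) · r dr dθ.

Inner integral (in r): ∫_{1}^{2} (14exp(-r^2)) · r dr = -(7 - 7exp(3))exp(-4).

Outer integral (in θ): ∫_{0}^{2π} (-(7 - 7exp(3))exp(-4)) dθ = -14π (1 - exp(3))exp(-4).

Therefore ∬_D (14exp(-x^2 - y^2)) dA = -14π (1 - exp(3))exp(-4).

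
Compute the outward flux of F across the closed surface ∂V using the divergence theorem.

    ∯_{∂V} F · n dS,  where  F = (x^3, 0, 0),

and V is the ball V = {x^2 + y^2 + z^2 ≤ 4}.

By the divergence theorem,

    ∯_{∂V} F · n dS = ∭_V (∇ · F) dV.

Compute the divergence:
    ∇ · F = ∂F_x/∂x + ∂F_y/∂y + ∂F_z/∂z = 3x^2 + 0 + 0 = 3x^2.

In spherical coordinates, x = ρ sin(φ) cos(θ), y = ρ sin(φ) sin(θ), z = ρ cos(φ), dV = ρ^2 sin(φ) dρ dφ dθ, with 0 ≤ ρ ≤ 2, 0 ≤ φ ≤ π, 0 ≤ θ ≤ 2π.

The integrand, after substitution and multiplying by the volume element, becomes (3ρ^2sin(φ)^2cos(θ)^2) · ρ^2 sin(φ), so

    ∭_V (∇·F) dV = ∫_0^{2π} ∫_0^{π} ∫_0^{2} (3ρ^2sin(φ)^2cos(θ)^2) · ρ^2 sin(φ) dρ dφ dθ.

Inner (ρ from 0 to 2): 96sin(φ)^3cos(θ)^2/5.
Middle (φ from 0 to π): 128cos(θ)^2/5.
Outer (θ from 0 to 2π): 128π/5.

Therefore ∯_{∂V} F · n dS = 128π/5.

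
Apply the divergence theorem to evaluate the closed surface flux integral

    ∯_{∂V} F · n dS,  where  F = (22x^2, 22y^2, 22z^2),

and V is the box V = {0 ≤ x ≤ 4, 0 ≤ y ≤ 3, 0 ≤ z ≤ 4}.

By the divergence theorem,

    ∯_{∂V} F · n dS = ∭_V (∇ · F) dV.

Compute the divergence:
    ∇ · F = ∂F_x/∂x + ∂F_y/∂y + ∂F_z/∂z = 44x + 44y + 44z.

V is a rectangular box, so dV = dx dy dz with 0 ≤ x ≤ 4, 0 ≤ y ≤ 3, 0 ≤ z ≤ 4.

Integrate (44x + 44y + 44z) over V as an iterated integral:

    ∭_V (∇·F) dV = ∫_0^{4} ∫_0^{3} ∫_0^{4} (44x + 44y + 44z) dz dy dx.

Inner (z from 0 to 4): 176x + 176y + 352.
Middle (y from 0 to 3): 528x + 1848.
Outer (x from 0 to 4): 11616.

Therefore ∯_{∂V} F · n dS = 11616.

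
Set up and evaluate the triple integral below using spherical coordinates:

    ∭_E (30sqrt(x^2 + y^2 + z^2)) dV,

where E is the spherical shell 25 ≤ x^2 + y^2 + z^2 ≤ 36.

In spherical coordinates, x = ρ sin(φ) cos(θ), y = ρ sin(φ) sin(θ), z = ρ cos(φ), and dV = ρ^2 sin(φ) dρ dφ dθ.

The integrand becomes 30ρ, so

    ∭_E (30sqrt(x^2 + y^2 + z^2)) dV = ∫_{0}^{2π} ∫_{0}^{π} ∫_{5}^{6} (30ρ) · ρ^2 sin(φ) dρ dφ dθ.

Inner (ρ): 10065sin(φ)/2.
Middle (φ): 10065.
Outer (θ): 20130π.

Therefore the triple integral equals 20130π.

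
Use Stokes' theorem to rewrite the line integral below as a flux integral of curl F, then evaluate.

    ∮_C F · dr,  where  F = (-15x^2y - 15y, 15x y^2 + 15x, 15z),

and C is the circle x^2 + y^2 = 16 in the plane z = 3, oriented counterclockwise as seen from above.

Let S be the flat disk x^2 + y^2 ≤ 16 in the plane z = 3, with upward unit normal n̂ = ẑ. By Stokes' theorem,

    ∮_C F · dr = ∬_S (∇ × F) · n̂ dS = ∬_D (curl F)_z dA,

where D is the disk x^2 + y^2 ≤ 16.

Compute the curl of F = (-15x^2y - 15y, 15x y^2 + 15x, 15z):
    (∇ × F)_x = ∂F_z/∂y - ∂F_y/∂z = 0,
    (∇ × F)_y = ∂F_x/∂z - ∂F_z/∂x = 0,
    (∇ × F)_z = ∂F_y/∂x - ∂F_x/∂y = 15x^2 + 15y^2 + 30.

On z = 3, (curl F)_z = 15x^2 + 15y^2 + 30.

Convert to polar (x = r cos θ, y = r sin θ, dA = r dr dθ); the integrand becomes 15r^2 + 30, so

    ∬_D (curl F)_z dA = ∫_0^{2π} ∫_0^{4} (15r^2 + 30) · r dr dθ.

Inner (r from 0 to 4): 1200.
Outer (θ from 0 to 2π): 2400π.

Therefore ∮_C F · dr = 2400π.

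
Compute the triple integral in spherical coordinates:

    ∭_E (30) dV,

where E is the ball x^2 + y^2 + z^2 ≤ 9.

In spherical coordinates, x = ρ sin(φ) cos(θ), y = ρ sin(φ) sin(θ), z = ρ cos(φ), and dV = ρ^2 sin(φ) dρ dφ dθ.

The integrand becomes 30, so

    ∭_E (30) dV = ∫_{0}^{2π} ∫_{0}^{π} ∫_{0}^{3} (30) · ρ^2 sin(φ) dρ dφ dθ.

Inner (ρ): 270sin(φ).
Middle (φ): 540.
Outer (θ): 1080π.

Therefore the triple integral equals 1080π.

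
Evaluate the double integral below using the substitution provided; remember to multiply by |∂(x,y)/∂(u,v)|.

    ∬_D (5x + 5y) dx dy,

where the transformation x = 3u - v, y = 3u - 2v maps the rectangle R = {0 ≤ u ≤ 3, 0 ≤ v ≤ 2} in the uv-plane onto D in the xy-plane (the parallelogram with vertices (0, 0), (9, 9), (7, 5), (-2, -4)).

Compute the Jacobian determinant of (x, y) with respect to (u, v):

    ∂(x,y)/∂(u,v) = | 3  -1 | = (3)(-2) - (-1)(3) = -3.
                   | 3  -2 |

Its absolute value is |J| = 3 (the area scaling factor).

Substituting x = 3u - v, y = 3u - 2v into the integrand,

    5x + 5y → 30u - 15v,

so the integral becomes

    ∬_R (30u - 15v) · |J| du dv = ∫_0^3 ∫_0^2 (90u - 45v) dv du.

Inner (v): 180u - 90.
Outer (u): 540.

Therefore ∬_D (5x + 5y) dx dy = 540.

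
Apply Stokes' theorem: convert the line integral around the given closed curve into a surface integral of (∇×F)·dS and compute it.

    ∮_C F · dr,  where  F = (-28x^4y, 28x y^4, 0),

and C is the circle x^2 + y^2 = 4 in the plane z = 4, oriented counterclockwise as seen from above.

Let S be the flat disk x^2 + y^2 ≤ 4 in the plane z = 4, with upward unit normal n̂ = ẑ. By Stokes' theorem,

    ∮_C F · dr = ∬_S (∇ × F) · n̂ dS = ∬_D (curl F)_z dA,

where D is the disk x^2 + y^2 ≤ 4.

Compute the curl of F = (-28x^4y, 28x y^4, 0):
    (∇ × F)_x = ∂F_z/∂y - ∂F_y/∂z = 0,
    (∇ × F)_y = ∂F_x/∂z - ∂F_z/∂x = 0,
    (∇ × F)_z = ∂F_y/∂x - ∂F_x/∂y = 28x^4 + 28y^4.

On z = 4, (curl F)_z = 28x^4 + 28y^4.

Convert to polar (x = r cos θ, y = r sin θ, dA = r dr dθ); the integrand becomes 28r^4(sin(θ)^4 + cos(θ)^4), so

    ∬_D (curl F)_z dA = ∫_0^{2π} ∫_0^{2} (28r^4(sin(θ)^4 + cos(θ)^4)) · r dr dθ.

Inner (r from 0 to 2): 896sin(θ)^4/3 + 896cos(θ)^4/3.
Outer (θ from 0 to 2π): 448π.

Therefore ∮_C F · dr = 448π.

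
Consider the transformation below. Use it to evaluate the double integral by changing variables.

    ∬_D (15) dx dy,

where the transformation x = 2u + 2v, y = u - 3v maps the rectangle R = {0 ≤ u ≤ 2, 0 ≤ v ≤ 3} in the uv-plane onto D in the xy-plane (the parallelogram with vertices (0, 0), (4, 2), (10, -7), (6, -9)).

Compute the Jacobian determinant of (x, y) with respect to (u, v):

    ∂(x,y)/∂(u,v) = | 2  2 | = (2)(-3) - (2)(1) = -8.
                   | 1  -3 |

Its absolute value is |J| = 8 (the area scaling factor).

Substituting x = 2u + 2v, y = u - 3v into the integrand,

    15 → 15,

so the integral becomes

    ∬_R (15) · |J| du dv = ∫_0^2 ∫_0^3 (120) dv du.

Inner (v): 360.
Outer (u): 720.

Therefore ∬_D (15) dx dy = 720.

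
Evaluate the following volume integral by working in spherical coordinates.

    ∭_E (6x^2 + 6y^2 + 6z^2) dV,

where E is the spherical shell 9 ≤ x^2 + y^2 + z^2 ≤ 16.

In spherical coordinates, x = ρ sin(φ) cos(θ), y = ρ sin(φ) sin(θ), z = ρ cos(φ), and dV = ρ^2 sin(φ) dρ dφ dθ.

The integrand becomes 6ρ^2, so

    ∭_E (6x^2 + 6y^2 + 6z^2) dV = ∫_{0}^{2π} ∫_{0}^{π} ∫_{3}^{4} (6ρ^2) · ρ^2 sin(φ) dρ dφ dθ.

Inner (ρ): 4686sin(φ)/5.
Middle (φ): 9372/5.
Outer (θ): 18744π/5.

Therefore the triple integral equals 18744π/5.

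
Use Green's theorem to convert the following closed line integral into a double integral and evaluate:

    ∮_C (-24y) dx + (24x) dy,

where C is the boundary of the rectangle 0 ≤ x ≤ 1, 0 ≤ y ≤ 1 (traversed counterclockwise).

Green's theorem converts the closed line integral into a double integral over the enclosed region D:

    ∮_C P dx + Q dy = ∬_D (∂Q/∂x - ∂P/∂y) dA.

Here P = -24y, Q = 24x, so

    ∂Q/∂x = 24,    ∂P/∂y = -24,
    ∂Q/∂x - ∂P/∂y = 48.

D is the region 0 ≤ x ≤ 1, 0 ≤ y ≤ 1. Evaluating the double integral:

    ∬_D (48) dA = ∫_0^{1} ∫_0^{1} (48) dy dx.

Inner (y from 0 to 1): 48.
Outer (x from 0 to 1): 48.

Therefore ∮_C P dx + Q dy = 48.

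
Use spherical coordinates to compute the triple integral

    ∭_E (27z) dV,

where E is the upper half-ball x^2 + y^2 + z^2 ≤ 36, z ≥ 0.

In spherical coordinates, x = ρ sin(φ) cos(θ), y = ρ sin(φ) sin(θ), z = ρ cos(φ), and dV = ρ^2 sin(φ) dρ dφ dθ.

The integrand becomes 27ρ cos(φ), so

    ∭_E (27z) dV = ∫_{0}^{2π} ∫_{0}^{π/2} ∫_{0}^{6} (27ρ cos(φ)) · ρ^2 sin(φ) dρ dφ dθ.

Inner (ρ): 4374sin(2φ).
Middle (φ): 4374.
Outer (θ): 8748π.

Therefore the triple integral equals 8748π.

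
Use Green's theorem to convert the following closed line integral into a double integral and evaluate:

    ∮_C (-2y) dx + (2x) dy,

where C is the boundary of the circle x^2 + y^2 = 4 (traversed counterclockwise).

Green's theorem converts the closed line integral into a double integral over the enclosed region D:

    ∮_C P dx + Q dy = ∬_D (∂Q/∂x - ∂P/∂y) dA.

Here P = -2y, Q = 2x, so

    ∂Q/∂x = 2,    ∂P/∂y = -2,
    ∂Q/∂x - ∂P/∂y = 4.

D is the region x^2 + y^2 ≤ 4. Evaluating the double integral:

In polar coordinates (x = r cos θ, y = r sin θ, dA = r dr dθ) the integrand becomes 4, so

    ∬_D (4) dA = ∫_0^{2π} ∫_0^{2} (4) · r dr dθ.

Inner (r from 0 to 2): 8.
Outer (θ from 0 to 2π): 16π.

Therefore ∮_C P dx + Q dy = 16π.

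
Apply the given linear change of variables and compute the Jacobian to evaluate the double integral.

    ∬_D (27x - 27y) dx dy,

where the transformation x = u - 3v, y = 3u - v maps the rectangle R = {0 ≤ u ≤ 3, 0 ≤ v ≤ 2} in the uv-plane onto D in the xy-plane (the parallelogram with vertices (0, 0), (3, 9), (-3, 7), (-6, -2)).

Compute the Jacobian determinant of (x, y) with respect to (u, v):

    ∂(x,y)/∂(u,v) = | 1  -3 | = (1)(-1) - (-3)(3) = 8.
                   | 3  -1 |

Its absolute value is |J| = 8 (the area scaling factor).

Substituting x = u - 3v, y = 3u - v into the integrand,

    27x - 27y → -54u - 54v,

so the integral becomes

    ∬_R (-54u - 54v) · |J| du dv = ∫_0^3 ∫_0^2 (-432u - 432v) dv du.

Inner (v): -864u - 864.
Outer (u): -6480.

Therefore ∬_D (27x - 27y) dx dy = -6480.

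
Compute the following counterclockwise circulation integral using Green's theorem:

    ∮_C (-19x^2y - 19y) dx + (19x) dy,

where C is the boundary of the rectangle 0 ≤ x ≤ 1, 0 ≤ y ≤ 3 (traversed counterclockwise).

Green's theorem converts the closed line integral into a double integral over the enclosed region D:

    ∮_C P dx + Q dy = ∬_D (∂Q/∂x - ∂P/∂y) dA.

Here P = -19x^2y - 19y, Q = 19x, so

    ∂Q/∂x = 19,    ∂P/∂y = -19x^2 - 19,
    ∂Q/∂x - ∂P/∂y = 19x^2 + 38.

D is the region 0 ≤ x ≤ 1, 0 ≤ y ≤ 3. Evaluating the double integral:

    ∬_D (19x^2 + 38) dA = ∫_0^{1} ∫_0^{3} (19x^2 + 38) dy dx.

Inner (y from 0 to 3): 57x^2 + 114.
Outer (x from 0 to 1): 133.

Therefore ∮_C P dx + Q dy = 133.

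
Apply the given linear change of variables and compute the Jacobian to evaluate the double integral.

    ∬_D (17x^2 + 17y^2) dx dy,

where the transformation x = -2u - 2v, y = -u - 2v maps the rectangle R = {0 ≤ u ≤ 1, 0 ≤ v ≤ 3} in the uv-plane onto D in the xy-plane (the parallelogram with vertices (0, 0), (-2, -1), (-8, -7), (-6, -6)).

Compute the Jacobian determinant of (x, y) with respect to (u, v):

    ∂(x,y)/∂(u,v) = | -2  -2 | = (-2)(-2) - (-2)(-1) = 2.
                   | -1  -2 |

Its absolute value is |J| = 2 (the area scaling factor).

Substituting x = -2u - 2v, y = -u - 2v into the integrand,

    17x^2 + 17y^2 → 85u^2 + 204u v + 136v^2,

so the integral becomes

    ∬_R (85u^2 + 204u v + 136v^2) · |J| du dv = ∫_0^1 ∫_0^3 (170u^2 + 408u v + 272v^2) dv du.

Inner (v): 510u^2 + 1836u + 2448.
Outer (u): 3536.

Therefore ∬_D (17x^2 + 17y^2) dx dy = 3536.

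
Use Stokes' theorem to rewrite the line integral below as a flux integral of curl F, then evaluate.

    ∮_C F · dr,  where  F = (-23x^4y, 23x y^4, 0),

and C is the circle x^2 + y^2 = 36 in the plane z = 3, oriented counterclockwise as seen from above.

Let S be the flat disk x^2 + y^2 ≤ 36 in the plane z = 3, with upward unit normal n̂ = ẑ. By Stokes' theorem,

    ∮_C F · dr = ∬_S (∇ × F) · n̂ dS = ∬_D (curl F)_z dA,

where D is the disk x^2 + y^2 ≤ 36.

Compute the curl of F = (-23x^4y, 23x y^4, 0):
    (∇ × F)_x = ∂F_z/∂y - ∂F_y/∂z = 0,
    (∇ × F)_y = ∂F_x/∂z - ∂F_z/∂x = 0,
    (∇ × F)_z = ∂F_y/∂x - ∂F_x/∂y = 23x^4 + 23y^4.

On z = 3, (curl F)_z = 23x^4 + 23y^4.

Convert to polar (x = r cos θ, y = r sin θ, dA = r dr dθ); the integrand becomes 23r^4(sin(θ)^4 + cos(θ)^4), so

    ∬_D (curl F)_z dA = ∫_0^{2π} ∫_0^{6} (23r^4(sin(θ)^4 + cos(θ)^4)) · r dr dθ.

Inner (r from 0 to 6): 178848sin(θ)^4 + 178848cos(θ)^4.
Outer (θ from 0 to 2π): 268272π.

Therefore ∮_C F · dr = 268272π.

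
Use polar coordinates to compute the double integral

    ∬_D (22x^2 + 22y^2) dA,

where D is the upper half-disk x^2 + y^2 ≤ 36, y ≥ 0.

The region D is 0 ≤ r ≤ 6, 0 ≤ θ ≤ π in polar coordinates, where x = r cos(θ), y = r sin(θ), and dA = r dr dθ.

Under the substitution, the integrand becomes 22r^2, so

    ∬_D (22x^2 + 22y^2) dA = ∫_{0}^{π} ∫_{0}^{6} (22r^2) · r dr dθ.

Inner integral (in r): ∫_{0}^{6} (22r^2) · r dr = 7128.

Outer integral (in θ): ∫_{0}^{π} (7128) dθ = 7128π.

Therefore ∬_D (22x^2 + 22y^2) dA = 7128π.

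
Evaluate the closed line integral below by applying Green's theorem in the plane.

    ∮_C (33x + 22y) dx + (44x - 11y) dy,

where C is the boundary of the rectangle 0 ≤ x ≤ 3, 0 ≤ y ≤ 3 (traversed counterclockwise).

Green's theorem converts the closed line integral into a double integral over the enclosed region D:

    ∮_C P dx + Q dy = ∬_D (∂Q/∂x - ∂P/∂y) dA.

Here P = 33x + 22y, Q = 44x - 11y, so

    ∂Q/∂x = 44,    ∂P/∂y = 22,
    ∂Q/∂x - ∂P/∂y = 22.

D is the region 0 ≤ x ≤ 3, 0 ≤ y ≤ 3. Evaluating the double integral:

    ∬_D (22) dA = ∫_0^{3} ∫_0^{3} (22) dy dx.

Inner (y from 0 to 3): 66.
Outer (x from 0 to 3): 198.

Therefore ∮_C P dx + Q dy = 198.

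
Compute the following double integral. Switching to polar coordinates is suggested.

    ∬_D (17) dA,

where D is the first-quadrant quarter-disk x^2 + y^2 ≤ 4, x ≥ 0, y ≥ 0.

The region D is 0 ≤ r ≤ 2, 0 ≤ θ ≤ π/2 in polar coordinates, where x = r cos(θ), y = r sin(θ), and dA = r dr dθ.

Under the substitution, the integrand becomes 17, so

    ∬_D (17) dA = ∫_{0}^{π/2} ∫_{0}^{2} (17) · r dr dθ.

Inner integral (in r): ∫_{0}^{2} (17) · r dr = 34.

Outer integral (in θ): ∫_{0}^{π/2} (34) dθ = 17π.

Therefore ∬_D (17) dA = 17π.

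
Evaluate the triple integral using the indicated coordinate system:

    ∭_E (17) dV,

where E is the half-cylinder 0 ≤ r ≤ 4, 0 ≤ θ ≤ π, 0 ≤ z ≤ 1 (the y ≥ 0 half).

In cylindrical coordinates, x = r cos(θ), y = r sin(θ), z = z, and dV = r dr dθ dz.

The integrand becomes 17, so

    ∭_E (17) dV = ∫_{0}^{π} ∫_{0}^{4} ∫_{0}^{1} (17) · r dz dr dθ.

Inner (z): 17r.
Middle (r from 0 to 4): 136.
Outer (θ): 136π.

Therefore the triple integral equals 136π.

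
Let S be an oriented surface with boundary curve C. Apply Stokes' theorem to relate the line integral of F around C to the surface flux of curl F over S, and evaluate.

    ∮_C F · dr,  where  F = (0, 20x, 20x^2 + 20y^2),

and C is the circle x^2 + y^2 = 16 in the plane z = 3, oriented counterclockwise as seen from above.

Let S be the flat disk x^2 + y^2 ≤ 16 in the plane z = 3, with upward unit normal n̂ = ẑ. By Stokes' theorem,

    ∮_C F · dr = ∬_S (∇ × F) · n̂ dS = ∬_D (curl F)_z dA,

where D is the disk x^2 + y^2 ≤ 16.

Compute the curl of F = (0, 20x, 20x^2 + 20y^2):
    (∇ × F)_x = ∂F_z/∂y - ∂F_y/∂z = 40y,
    (∇ × F)_y = ∂F_x/∂z - ∂F_z/∂x = -40x,
    (∇ × F)_z = ∂F_y/∂x - ∂F_x/∂y = 20.

On z = 3, (curl F)_z = 20.

Convert to polar (x = r cos θ, y = r sin θ, dA = r dr dθ); the integrand becomes 20, so

    ∬_D (curl F)_z dA = ∫_0^{2π} ∫_0^{4} (20) · r dr dθ.

Inner (r from 0 to 4): 160.
Outer (θ from 0 to 2π): 320π.

Therefore ∮_C F · dr = 320π.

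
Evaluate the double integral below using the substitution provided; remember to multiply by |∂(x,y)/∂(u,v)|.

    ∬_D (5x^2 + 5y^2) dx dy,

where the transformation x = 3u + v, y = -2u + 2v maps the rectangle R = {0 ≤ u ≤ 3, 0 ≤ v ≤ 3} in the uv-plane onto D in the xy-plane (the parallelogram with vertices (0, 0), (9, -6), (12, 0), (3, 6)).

Compute the Jacobian determinant of (x, y) with respect to (u, v):

    ∂(x,y)/∂(u,v) = | 3  1 | = (3)(2) - (1)(-2) = 8.
                   | -2  2 |

Its absolute value is |J| = 8 (the area scaling factor).

Substituting x = 3u + v, y = -2u + 2v into the integrand,

    5x^2 + 5y^2 → 65u^2 - 10u v + 25v^2,

so the integral becomes

    ∬_R (65u^2 - 10u v + 25v^2) · |J| du dv = ∫_0^3 ∫_0^3 (520u^2 - 80u v + 200v^2) dv du.

Inner (v): 1560u^2 - 360u + 1800.
Outer (u): 17820.

Therefore ∬_D (5x^2 + 5y^2) dx dy = 17820.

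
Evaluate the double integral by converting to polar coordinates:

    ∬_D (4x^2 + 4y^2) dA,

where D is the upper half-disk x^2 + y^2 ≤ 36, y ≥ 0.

The region D is 0 ≤ r ≤ 6, 0 ≤ θ ≤ π in polar coordinates, where x = r cos(θ), y = r sin(θ), and dA = r dr dθ.

Under the substitution, the integrand becomes 4r^2, so

    ∬_D (4x^2 + 4y^2) dA = ∫_{0}^{π} ∫_{0}^{6} (4r^2) · r dr dθ.

Inner integral (in r): ∫_{0}^{6} (4r^2) · r dr = 1296.

Outer integral (in θ): ∫_{0}^{π} (1296) dθ = 1296π.

Therefore ∬_D (4x^2 + 4y^2) dA = 1296π.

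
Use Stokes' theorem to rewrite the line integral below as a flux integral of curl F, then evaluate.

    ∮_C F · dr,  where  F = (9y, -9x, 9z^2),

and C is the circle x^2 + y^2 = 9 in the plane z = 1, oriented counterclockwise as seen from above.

Let S be the flat disk x^2 + y^2 ≤ 9 in the plane z = 1, with upward unit normal n̂ = ẑ. By Stokes' theorem,

    ∮_C F · dr = ∬_S (∇ × F) · n̂ dS = ∬_D (curl F)_z dA,

where D is the disk x^2 + y^2 ≤ 9.

Compute the curl of F = (9y, -9x, 9z^2):
    (∇ × F)_x = ∂F_z/∂y - ∂F_y/∂z = 0,
    (∇ × F)_y = ∂F_x/∂z - ∂F_z/∂x = 0,
    (∇ × F)_z = ∂F_y/∂x - ∂F_x/∂y = -18.

On z = 1, (curl F)_z = -18.

Convert to polar (x = r cos θ, y = r sin θ, dA = r dr dθ); the integrand becomes -18, so

    ∬_D (curl F)_z dA = ∫_0^{2π} ∫_0^{3} (-18) · r dr dθ.

Inner (r from 0 to 3): -81.
Outer (θ from 0 to 2π): -162π.

Therefore ∮_C F · dr = -162π.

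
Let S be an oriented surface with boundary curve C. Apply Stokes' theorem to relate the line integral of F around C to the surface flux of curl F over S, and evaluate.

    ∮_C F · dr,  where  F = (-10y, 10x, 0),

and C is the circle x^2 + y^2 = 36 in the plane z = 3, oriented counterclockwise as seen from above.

Let S be the flat disk x^2 + y^2 ≤ 36 in the plane z = 3, with upward unit normal n̂ = ẑ. By Stokes' theorem,

    ∮_C F · dr = ∬_S (∇ × F) · n̂ dS = ∬_D (curl F)_z dA,

where D is the disk x^2 + y^2 ≤ 36.

Compute the curl of F = (-10y, 10x, 0):
    (∇ × F)_x = ∂F_z/∂y - ∂F_y/∂z = 0,
    (∇ × F)_y = ∂F_x/∂z - ∂F_z/∂x = 0,
    (∇ × F)_z = ∂F_y/∂x - ∂F_x/∂y = 20.

On z = 3, (curl F)_z = 20.

Convert to polar (x = r cos θ, y = r sin θ, dA = r dr dθ); the integrand becomes 20, so

    ∬_D (curl F)_z dA = ∫_0^{2π} ∫_0^{6} (20) · r dr dθ.

Inner (r from 0 to 6): 360.
Outer (θ from 0 to 2π): 720π.

Therefore ∮_C F · dr = 720π.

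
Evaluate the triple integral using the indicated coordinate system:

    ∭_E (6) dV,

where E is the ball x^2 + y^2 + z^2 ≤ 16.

In spherical coordinates, x = ρ sin(φ) cos(θ), y = ρ sin(φ) sin(θ), z = ρ cos(φ), and dV = ρ^2 sin(φ) dρ dφ dθ.

The integrand becomes 6, so

    ∭_E (6) dV = ∫_{0}^{2π} ∫_{0}^{π} ∫_{0}^{4} (6) · ρ^2 sin(φ) dρ dφ dθ.

Inner (ρ): 128sin(φ).
Middle (φ): 256.
Outer (θ): 512π.

Therefore the triple integral equals 512π.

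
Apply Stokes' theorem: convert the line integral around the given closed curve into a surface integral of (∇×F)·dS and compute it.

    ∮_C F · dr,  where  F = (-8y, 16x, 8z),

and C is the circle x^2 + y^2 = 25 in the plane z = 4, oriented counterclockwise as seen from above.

Let S be the flat disk x^2 + y^2 ≤ 25 in the plane z = 4, with upward unit normal n̂ = ẑ. By Stokes' theorem,

    ∮_C F · dr = ∬_S (∇ × F) · n̂ dS = ∬_D (curl F)_z dA,

where D is the disk x^2 + y^2 ≤ 25.

Compute the curl of F = (-8y, 16x, 8z):
    (∇ × F)_x = ∂F_z/∂y - ∂F_y/∂z = 0,
    (∇ × F)_y = ∂F_x/∂z - ∂F_z/∂x = 0,
    (∇ × F)_z = ∂F_y/∂x - ∂F_x/∂y = 24.

On z = 4, (curl F)_z = 24.

Convert to polar (x = r cos θ, y = r sin θ, dA = r dr dθ); the integrand becomes 24, so

    ∬_D (curl F)_z dA = ∫_0^{2π} ∫_0^{5} (24) · r dr dθ.

Inner (r from 0 to 5): 300.
Outer (θ from 0 to 2π): 600π.

Therefore ∮_C F · dr = 600π.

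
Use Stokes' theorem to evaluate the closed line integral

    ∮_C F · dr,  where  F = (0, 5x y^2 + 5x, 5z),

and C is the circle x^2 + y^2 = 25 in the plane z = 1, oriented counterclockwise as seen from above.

Let S be the flat disk x^2 + y^2 ≤ 25 in the plane z = 1, with upward unit normal n̂ = ẑ. By Stokes' theorem,

    ∮_C F · dr = ∬_S (∇ × F) · n̂ dS = ∬_D (curl F)_z dA,

where D is the disk x^2 + y^2 ≤ 25.

Compute the curl of F = (0, 5x y^2 + 5x, 5z):
    (∇ × F)_x = ∂F_z/∂y - ∂F_y/∂z = 0,
    (∇ × F)_y = ∂F_x/∂z - ∂F_z/∂x = 0,
    (∇ × F)_z = ∂F_y/∂x - ∂F_x/∂y = 5y^2 + 5.

On z = 1, (curl F)_z = 5y^2 + 5.

Convert to polar (x = r cos θ, y = r sin θ, dA = r dr dθ); the integrand becomes 5r^2sin(θ)^2 + 5, so

    ∬_D (curl F)_z dA = ∫_0^{2π} ∫_0^{5} (5r^2sin(θ)^2 + 5) · r dr dθ.

Inner (r from 0 to 5): 3125sin(θ)^2/4 + 125/2.
Outer (θ from 0 to 2π): 3625π/4.

Therefore ∮_C F · dr = 3625π/4.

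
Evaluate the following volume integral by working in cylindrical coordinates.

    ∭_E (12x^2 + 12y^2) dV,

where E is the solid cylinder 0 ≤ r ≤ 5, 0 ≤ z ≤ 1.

In cylindrical coordinates, x = r cos(θ), y = r sin(θ), z = z, and dV = r dr dθ dz.

The integrand becomes 12r^2, so

    ∭_E (12x^2 + 12y^2) dV = ∫_{0}^{2π} ∫_{0}^{5} ∫_{0}^{1} (12r^2) · r dz dr dθ.

Inner (z): 12r^3.
Middle (r from 0 to 5): 1875.
Outer (θ): 3750π.

Therefore the triple integral equals 3750π.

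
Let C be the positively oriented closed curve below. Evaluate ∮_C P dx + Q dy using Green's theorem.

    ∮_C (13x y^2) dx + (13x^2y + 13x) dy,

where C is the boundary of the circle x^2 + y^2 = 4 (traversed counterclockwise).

Green's theorem converts the closed line integral into a double integral over the enclosed region D:

    ∮_C P dx + Q dy = ∬_D (∂Q/∂x - ∂P/∂y) dA.

Here P = 13x y^2, Q = 13x^2y + 13x, so

    ∂Q/∂x = 26x y + 13,    ∂P/∂y = 26x y,
    ∂Q/∂x - ∂P/∂y = 13.

D is the region x^2 + y^2 ≤ 4. Evaluating the double integral:

In polar coordinates (x = r cos θ, y = r sin θ, dA = r dr dθ) the integrand becomes 13, so

    ∬_D (13) dA = ∫_0^{2π} ∫_0^{2} (13) · r dr dθ.

Inner (r from 0 to 2): 26.
Outer (θ from 0 to 2π): 52π.

Therefore ∮_C P dx + Q dy = 52π.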